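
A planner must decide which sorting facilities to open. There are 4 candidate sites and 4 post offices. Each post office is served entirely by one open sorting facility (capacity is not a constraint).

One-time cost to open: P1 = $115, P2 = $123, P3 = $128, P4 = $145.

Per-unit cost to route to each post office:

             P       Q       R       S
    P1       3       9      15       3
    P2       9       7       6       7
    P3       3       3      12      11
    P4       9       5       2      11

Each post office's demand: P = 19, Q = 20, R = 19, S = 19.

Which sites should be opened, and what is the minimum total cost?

For any fixed open set, each post office goes to its cheapest open site; total = fixed + service.
{P1, P4}: P→P1 3·19=57, Q→P4 5·20=100, R→P4 2·19=38, S→P1 3·19=57. Service 252; fixed 260; total 512.
{P1, P3, P4}: P→P1 3·19=57, Q→P3 3·20=60, R→P4 2·19=38, S→P1 3·19=57. Service 212; fixed 388; total 600.
{P1, P2}: service 368 + fixed 238 = 606
{P1, P2, P3, P4}: service 212 + fixed 511 = 723
(All 15 nonempty subsets were checked; P1 and P4 is lowest.)

Open P1 and P4; minimum total cost 512.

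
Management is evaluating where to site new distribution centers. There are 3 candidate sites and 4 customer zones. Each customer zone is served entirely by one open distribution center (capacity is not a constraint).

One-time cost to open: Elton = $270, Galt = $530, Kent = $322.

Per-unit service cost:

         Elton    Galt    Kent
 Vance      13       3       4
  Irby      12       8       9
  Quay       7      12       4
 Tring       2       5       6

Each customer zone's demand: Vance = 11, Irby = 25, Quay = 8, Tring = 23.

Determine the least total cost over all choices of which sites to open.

Minimum total cost: 761

For any fixed open set, each customer zone goes to its cheapest open site; total = fixed + service.
{Kent}: Vance→Kent 4·11=44, Irby→Kent 9·25=225, Quay→Kent 4·8=32, Tring→Kent 6·23=138. Service 439; fixed 322; total 761.
{Elton}: Vance→Elton 13·11=143, Irby→Elton 12·25=300, Quay→Elton 7·8=56, Tring→Elton 2·23=46. Service 545; fixed 270; total 815.
{Elton, Kent}: service 347 + fixed 592 = 939
{Elton, Galt, Kent}: service 311 + fixed 1122 = 1433
(All 7 nonempty subsets were checked; Kent only is lowest.)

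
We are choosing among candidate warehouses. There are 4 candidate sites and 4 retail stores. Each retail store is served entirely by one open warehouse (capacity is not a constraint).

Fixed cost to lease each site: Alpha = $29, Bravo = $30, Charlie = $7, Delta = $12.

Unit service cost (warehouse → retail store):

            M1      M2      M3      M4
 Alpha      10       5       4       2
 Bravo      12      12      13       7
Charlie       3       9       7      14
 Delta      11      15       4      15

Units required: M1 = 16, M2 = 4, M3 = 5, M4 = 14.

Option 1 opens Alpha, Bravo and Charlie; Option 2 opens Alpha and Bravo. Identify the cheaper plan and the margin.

Option 1: {Alpha, Bravo, Charlie}: M1→Charlie 3·16=48, M2→Alpha 5·4=20, M3→Alpha 4·5=20, M4→Alpha 2·14=28. Service 116; fixed 66; total 182.
Option 2: {Alpha, Bravo}: M1→Alpha 10·16=160, M2→Alpha 5·4=20, M3→Alpha 4·5=20, M4→Alpha 2·14=28. Service 228; fixed 59; total 287.
Difference: |182 − 287| = 105.

Option 1 is cheaper by 105.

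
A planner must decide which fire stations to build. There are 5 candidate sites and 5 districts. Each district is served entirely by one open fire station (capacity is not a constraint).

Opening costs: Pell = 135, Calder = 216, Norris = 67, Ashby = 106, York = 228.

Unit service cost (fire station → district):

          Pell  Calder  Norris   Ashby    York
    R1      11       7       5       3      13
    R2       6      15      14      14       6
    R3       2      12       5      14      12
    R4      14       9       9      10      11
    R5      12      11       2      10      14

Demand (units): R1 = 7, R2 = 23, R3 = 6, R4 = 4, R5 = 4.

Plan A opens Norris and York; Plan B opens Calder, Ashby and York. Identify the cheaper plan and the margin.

Plan A is cheaper by 315.

Plan A: {Norris, York}: R1→Norris 5·7=35, R2→York 6·23=138, R3→Norris 5·6=30, R4→Norris 9·4=36, R5→Norris 2·4=8. Service 247; fixed 295; total 542.
Plan B: {Calder, Ashby, York}: R1→Ashby 3·7=21, R2→York 6·23=138, R3→Calder 12·6=72, R4→Calder 9·4=36, R5→Ashby 10·4=40. Service 307; fixed 550; total 857.
Difference: |542 − 857| = 315.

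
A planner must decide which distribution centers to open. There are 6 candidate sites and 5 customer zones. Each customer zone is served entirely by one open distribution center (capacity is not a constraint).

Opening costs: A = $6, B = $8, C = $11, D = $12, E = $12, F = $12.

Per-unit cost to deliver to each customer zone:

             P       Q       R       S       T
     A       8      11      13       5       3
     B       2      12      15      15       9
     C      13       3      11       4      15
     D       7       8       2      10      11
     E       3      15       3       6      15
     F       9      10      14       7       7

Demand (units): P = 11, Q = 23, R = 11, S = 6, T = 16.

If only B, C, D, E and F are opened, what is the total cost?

Each customer zone is assigned to its cheapest site among the open ones.
{B, C, D, E, F}: P→B 2·11=22, Q→C 3·23=69, R→D 2·11=22, S→C 4·6=24, T→F 7·16=112. Service 249; fixed 55; total 304.

Total cost: 304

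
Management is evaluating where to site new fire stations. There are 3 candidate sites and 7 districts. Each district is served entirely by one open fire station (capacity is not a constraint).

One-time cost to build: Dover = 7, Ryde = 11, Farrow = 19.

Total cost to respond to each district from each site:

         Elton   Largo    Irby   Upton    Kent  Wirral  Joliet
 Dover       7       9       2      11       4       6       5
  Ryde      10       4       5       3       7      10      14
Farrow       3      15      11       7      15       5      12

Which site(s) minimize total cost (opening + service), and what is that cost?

Open Dover and Ryde; minimum total cost 49.

For any fixed open set, each district goes to its cheapest open site; total = fixed + service.
{Dover, Ryde}: Elton→Dover 7, Largo→Ryde 4, Irby→Dover 2, Upton→Ryde 3, Kent→Dover 4, Wirral→Dover 6, Joliet→Dover 5. Service 31; fixed 18; total 49.
{Dover}: Elton→Dover 7, Largo→Dover 9, Irby→Dover 2, Upton→Dover 11, Kent→Dover 4, Wirral→Dover 6, Joliet→Dover 5. Service 44; fixed 7; total 51.
{Dover, Farrow}: service 35 + fixed 26 = 61
{Dover, Ryde, Farrow}: Elton→Farrow 3, Largo→Ryde 4, Irby→Dover 2, Upton→Ryde 3, Kent→Dover 4, Wirral→Farrow 5, Joliet→Dover 5. Service 26; fixed 37; total 63.
No other subset beats 49.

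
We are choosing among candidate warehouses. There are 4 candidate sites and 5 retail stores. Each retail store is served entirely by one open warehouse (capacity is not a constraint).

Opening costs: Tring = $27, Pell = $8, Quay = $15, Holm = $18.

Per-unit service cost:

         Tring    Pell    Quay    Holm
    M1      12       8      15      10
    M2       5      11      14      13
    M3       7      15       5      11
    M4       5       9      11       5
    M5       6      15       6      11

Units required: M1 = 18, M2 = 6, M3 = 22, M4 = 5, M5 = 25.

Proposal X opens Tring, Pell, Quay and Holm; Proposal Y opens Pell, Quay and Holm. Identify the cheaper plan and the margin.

Proposal X is cheaper by 9.

Proposal X: {Tring, Pell, Quay, Holm}: M1→Pell 8·18=144, M2→Tring 5·6=30, M3→Quay 5·22=110, M4→Tring 5·5=25, M5→Tring 6·25=150. Service 459; fixed 68; total 527.
Proposal Y: {Pell, Quay, Holm}: M1→Pell 8·18=144, M2→Pell 11·6=66, M3→Quay 5·22=110, M4→Holm 5·5=25, M5→Quay 6·25=150. Service 495; fixed 41; total 536.
Difference: |527 − 536| = 9.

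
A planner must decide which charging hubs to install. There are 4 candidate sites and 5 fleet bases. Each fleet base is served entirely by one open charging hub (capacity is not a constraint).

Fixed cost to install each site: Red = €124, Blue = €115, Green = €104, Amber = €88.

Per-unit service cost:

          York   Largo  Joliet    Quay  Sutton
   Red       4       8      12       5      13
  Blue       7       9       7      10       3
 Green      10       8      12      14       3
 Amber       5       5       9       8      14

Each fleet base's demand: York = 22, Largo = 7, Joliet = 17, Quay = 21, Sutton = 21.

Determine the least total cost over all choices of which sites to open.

For any fixed open set, each fleet base goes to its cheapest open site; total = fixed + service.
{Red, Blue}: York→Red 4·22=88, Largo→Red 8·7=56, Joliet→Blue 7·17=119, Quay→Red 5·21=105, Sutton→Blue 3·21=63. Service 431; fixed 239; total 670.
{Blue, Amber}: York→Amber 5·22=110, Largo→Amber 5·7=35, Joliet→Blue 7·17=119, Quay→Amber 8·21=168, Sutton→Blue 3·21=63. Service 495; fixed 203; total 698.
{Green, Amber}: York→Amber 5·22=110, Largo→Amber 5·7=35, Joliet→Amber 9·17=153, Quay→Amber 8·21=168, Sutton→Green 3·21=63. Service 529; fixed 192; total 721.
{Red, Blue, Green, Amber}: service 410 + fixed 431 = 841
No other subset beats 670.

Minimum total cost: 670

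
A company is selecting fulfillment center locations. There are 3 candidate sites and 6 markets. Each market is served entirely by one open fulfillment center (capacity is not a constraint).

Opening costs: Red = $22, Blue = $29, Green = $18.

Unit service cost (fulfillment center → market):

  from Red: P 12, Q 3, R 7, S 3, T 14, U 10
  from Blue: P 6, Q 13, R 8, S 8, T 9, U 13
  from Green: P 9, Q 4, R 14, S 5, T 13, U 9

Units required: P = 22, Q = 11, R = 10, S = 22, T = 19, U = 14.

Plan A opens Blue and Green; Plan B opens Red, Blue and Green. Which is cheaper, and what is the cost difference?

Plan A: {Blue, Green}: P→Blue 6·22=132, Q→Green 4·11=44, R→Blue 8·10=80, S→Green 5·22=110, T→Blue 9·19=171, U→Green 9·14=126. Service 663; fixed 47; total 710.
Plan B: {Red, Blue, Green}: P→Blue 6·22=132, Q→Red 3·11=33, R→Red 7·10=70, S→Red 3·22=66, T→Blue 9·19=171, U→Green 9·14=126. Service 598; fixed 69; total 667.
Difference: |710 − 667| = 43.

Plan B is cheaper by 43.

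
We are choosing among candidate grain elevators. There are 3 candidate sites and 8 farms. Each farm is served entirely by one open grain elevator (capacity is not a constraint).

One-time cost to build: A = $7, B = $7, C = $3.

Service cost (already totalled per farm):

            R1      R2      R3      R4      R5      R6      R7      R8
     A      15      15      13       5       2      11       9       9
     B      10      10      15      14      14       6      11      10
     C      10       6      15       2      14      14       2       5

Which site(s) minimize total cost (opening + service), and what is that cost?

Open A and C; minimum total cost 61.

For any fixed open set, each farm goes to its cheapest open site; total = fixed + service.
{A, C}: R1→C 10, R2→C 6, R3→A 13, R4→C 2, R5→A 2, R6→A 11, R7→C 2, R8→C 5. Service 51; fixed 10; total 61.
{A, B, C}: service 46 + fixed 17 = 63
{B, C}: service 60 + fixed 10 = 70
{C}: service 68 + fixed 3 = 71
No other subset beats 61.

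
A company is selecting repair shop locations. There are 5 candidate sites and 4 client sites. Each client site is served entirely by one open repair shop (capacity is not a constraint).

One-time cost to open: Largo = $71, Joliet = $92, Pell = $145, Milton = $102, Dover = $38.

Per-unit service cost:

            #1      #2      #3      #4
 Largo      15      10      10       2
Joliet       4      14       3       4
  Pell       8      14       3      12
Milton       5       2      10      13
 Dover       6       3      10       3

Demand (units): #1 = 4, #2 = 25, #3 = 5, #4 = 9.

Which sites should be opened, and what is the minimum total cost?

For any fixed open set, each client site goes to its cheapest open site; total = fixed + service.
{Dover}: #1→Dover 6·4=24, #2→Dover 3·25=75, #3→Dover 10·5=50, #4→Dover 3·9=27. Service 176; fixed 38; total 214.
{Joliet, Dover}: #1→Joliet 4·4=16, #2→Dover 3·25=75, #3→Joliet 3·5=15, #4→Dover 3·9=27. Service 133; fixed 130; total 263.
{Largo, Dover}: #1→Dover 6·4=24, #2→Dover 3·25=75, #3→Largo 10·5=50, #4→Largo 2·9=18. Service 167; fixed 109; total 276.
{Largo, Joliet, Pell, Milton, Dover}: service 99 + fixed 448 = 547
No other subset beats 214.

Open Dover only; minimum total cost 214.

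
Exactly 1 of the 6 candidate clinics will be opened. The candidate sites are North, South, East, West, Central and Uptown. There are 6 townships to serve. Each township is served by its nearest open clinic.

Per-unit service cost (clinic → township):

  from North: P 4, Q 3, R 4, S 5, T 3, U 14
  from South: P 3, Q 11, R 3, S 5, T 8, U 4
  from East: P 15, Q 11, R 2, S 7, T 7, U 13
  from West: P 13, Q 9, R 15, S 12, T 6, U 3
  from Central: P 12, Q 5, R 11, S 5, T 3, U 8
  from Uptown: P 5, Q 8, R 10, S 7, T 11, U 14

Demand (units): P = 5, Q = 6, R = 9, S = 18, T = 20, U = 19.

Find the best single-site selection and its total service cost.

With exactly 1 open, each township uses its cheapest among the chosen.
{South}: P→South 3·5=15, Q→South 11·6=66, R→South 3·9=27, S→South 5·18=90, T→South 8·20=160, U→South 4·19=76. Service cost 434.
{North}: service cost 490
{Central}: service cost 491
Among all 6 size-1 choices, {South} is lowest.

Choose South only; total service cost 434.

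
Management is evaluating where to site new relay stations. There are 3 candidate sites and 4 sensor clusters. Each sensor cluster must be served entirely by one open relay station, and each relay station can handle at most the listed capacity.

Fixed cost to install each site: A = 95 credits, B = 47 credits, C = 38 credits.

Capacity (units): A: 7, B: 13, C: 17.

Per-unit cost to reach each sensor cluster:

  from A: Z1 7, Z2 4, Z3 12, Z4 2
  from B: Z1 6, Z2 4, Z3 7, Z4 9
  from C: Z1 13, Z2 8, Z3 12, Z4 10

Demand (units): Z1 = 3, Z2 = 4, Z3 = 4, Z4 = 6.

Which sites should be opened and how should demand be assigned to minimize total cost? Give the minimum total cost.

Minimum total cost: 207

Open {B, C}: Z1→B 6·3=18, Z2→B 4·4=16, Z3→B 7·4=28, Z4→C 10·6=60.
Loads: B carries 11/13, C carries 6/17. Service 122; fixed 85; total 207.
Next best feasible plan costs 216.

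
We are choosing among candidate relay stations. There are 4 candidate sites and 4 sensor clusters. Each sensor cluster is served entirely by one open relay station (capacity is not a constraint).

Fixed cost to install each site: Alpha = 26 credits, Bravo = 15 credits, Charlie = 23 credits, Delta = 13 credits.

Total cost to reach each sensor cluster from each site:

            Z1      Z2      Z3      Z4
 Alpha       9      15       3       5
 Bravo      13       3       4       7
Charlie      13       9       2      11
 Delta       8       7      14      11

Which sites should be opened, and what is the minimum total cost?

Open Bravo only; minimum total cost 42.

For any fixed open set, each sensor cluster goes to its cheapest open site; total = fixed + service.
{Bravo}: Z1→Bravo 13, Z2→Bravo 3, Z3→Bravo 4, Z4→Bravo 7. Service 27; fixed 15; total 42.
{Bravo, Delta}: service 22 + fixed 28 = 50
{Delta}: service 40 + fixed 13 = 53
{Alpha, Bravo, Charlie, Delta}: service 18 + fixed 77 = 95
No other subset beats 42.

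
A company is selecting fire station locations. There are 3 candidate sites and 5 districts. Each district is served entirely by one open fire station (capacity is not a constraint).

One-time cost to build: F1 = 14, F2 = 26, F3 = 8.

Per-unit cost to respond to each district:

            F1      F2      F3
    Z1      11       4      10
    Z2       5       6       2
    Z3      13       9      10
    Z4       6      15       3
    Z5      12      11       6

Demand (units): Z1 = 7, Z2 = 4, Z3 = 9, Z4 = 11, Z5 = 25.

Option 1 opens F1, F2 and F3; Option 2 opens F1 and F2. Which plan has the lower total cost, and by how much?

Option 1 is cheaper by 162.

Option 1: {F1, F2, F3}: Z1→F2 4·7=28, Z2→F3 2·4=8, Z3→F2 9·9=81, Z4→F3 3·11=33, Z5→F3 6·25=150. Service 300; fixed 48; total 348.
Option 2: {F1, F2}: Z1→F2 4·7=28, Z2→F1 5·4=20, Z3→F2 9·9=81, Z4→F1 6·11=66, Z5→F2 11·25=275. Service 470; fixed 40; total 510.
Difference: |348 − 510| = 162.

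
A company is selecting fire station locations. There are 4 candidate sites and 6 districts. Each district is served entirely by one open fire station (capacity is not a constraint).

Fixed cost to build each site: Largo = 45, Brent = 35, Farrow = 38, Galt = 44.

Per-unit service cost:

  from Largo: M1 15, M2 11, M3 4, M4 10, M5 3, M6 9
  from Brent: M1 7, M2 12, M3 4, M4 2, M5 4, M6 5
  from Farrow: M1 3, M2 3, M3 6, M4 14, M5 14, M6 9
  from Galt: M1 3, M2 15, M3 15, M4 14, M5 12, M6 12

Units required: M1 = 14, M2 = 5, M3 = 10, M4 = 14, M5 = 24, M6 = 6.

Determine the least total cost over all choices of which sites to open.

For any fixed open set, each district goes to its cheapest open site; total = fixed + service.
{Brent, Farrow}: M1→Farrow 3·14=42, M2→Farrow 3·5=15, M3→Brent 4·10=40, M4→Brent 2·14=28, M5→Brent 4·24=96, M6→Brent 5·6=30. Service 251; fixed 73; total 324.
{Largo, Brent, Farrow}: M1→Farrow 3·14=42, M2→Farrow 3·5=15, M3→Largo 4·10=40, M4→Brent 2·14=28, M5→Largo 3·24=72, M6→Brent 5·6=30. Service 227; fixed 118; total 345.
{Brent, Farrow, Galt}: M1→Farrow 3·14=42, M2→Farrow 3·5=15, M3→Brent 4·10=40, M4→Brent 2·14=28, M5→Brent 4·24=96, M6→Brent 5·6=30. Service 251; fixed 117; total 368.
{Largo, Brent, Farrow, Galt}: service 227 + fixed 162 = 389
No other subset beats 324.

Minimum total cost: 324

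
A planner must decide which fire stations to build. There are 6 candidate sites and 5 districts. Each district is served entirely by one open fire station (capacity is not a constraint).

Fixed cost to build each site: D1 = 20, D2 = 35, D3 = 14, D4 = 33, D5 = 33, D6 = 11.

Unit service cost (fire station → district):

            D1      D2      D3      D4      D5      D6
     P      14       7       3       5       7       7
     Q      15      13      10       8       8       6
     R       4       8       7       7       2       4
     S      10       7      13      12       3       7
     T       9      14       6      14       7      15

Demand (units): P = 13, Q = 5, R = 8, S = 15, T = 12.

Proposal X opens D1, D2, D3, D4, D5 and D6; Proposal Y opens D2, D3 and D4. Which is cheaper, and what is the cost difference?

Proposal X is cheaper by 46.

Proposal X: {D1, D2, D3, D4, D5, D6}: P→D3 3·13=39, Q→D6 6·5=30, R→D5 2·8=16, S→D5 3·15=45, T→D3 6·12=72. Service 202; fixed 146; total 348.
Proposal Y: {D2, D3, D4}: P→D3 3·13=39, Q→D4 8·5=40, R→D3 7·8=56, S→D2 7·15=105, T→D3 6·12=72. Service 312; fixed 82; total 394.
Difference: |348 − 394| = 46.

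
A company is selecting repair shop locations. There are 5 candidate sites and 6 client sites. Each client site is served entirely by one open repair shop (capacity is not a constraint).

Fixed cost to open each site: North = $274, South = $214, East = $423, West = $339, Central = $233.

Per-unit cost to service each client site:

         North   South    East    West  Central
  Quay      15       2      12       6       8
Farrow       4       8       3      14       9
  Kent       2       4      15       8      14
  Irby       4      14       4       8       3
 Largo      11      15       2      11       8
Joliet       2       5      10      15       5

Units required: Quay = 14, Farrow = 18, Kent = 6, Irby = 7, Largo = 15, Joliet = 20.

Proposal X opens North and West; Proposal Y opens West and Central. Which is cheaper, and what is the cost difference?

Proposal X is cheaper by 93.

Proposal X: {North, West}: Quay→West 6·14=84, Farrow→North 4·18=72, Kent→North 2·6=12, Irby→North 4·7=28, Largo→North 11·15=165, Joliet→North 2·20=40. Service 401; fixed 613; total 1014.
Proposal Y: {West, Central}: Quay→West 6·14=84, Farrow→Central 9·18=162, Kent→West 8·6=48, Irby→Central 3·7=21, Largo→Central 8·15=120, Joliet→Central 5·20=100. Service 535; fixed 572; total 1107.
Difference: |1014 − 1107| = 93.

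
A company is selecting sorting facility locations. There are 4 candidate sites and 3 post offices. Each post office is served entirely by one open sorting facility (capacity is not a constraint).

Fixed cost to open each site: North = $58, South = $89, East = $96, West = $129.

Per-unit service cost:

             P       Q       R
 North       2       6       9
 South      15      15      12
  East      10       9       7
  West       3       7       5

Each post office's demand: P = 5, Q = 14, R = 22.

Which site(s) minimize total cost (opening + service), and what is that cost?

Open North only; minimum total cost 350.

For any fixed open set, each post office goes to its cheapest open site; total = fixed + service.
{North}: P→North 2·5=10, Q→North 6·14=84, R→North 9·22=198. Service 292; fixed 58; total 350.
{West}: service 223 + fixed 129 = 352
{North, West}: service 204 + fixed 187 = 391
{North, South, East, West}: P→North 2·5=10, Q→North 6·14=84, R→West 5·22=110. Service 204; fixed 372; total 576.
No other subset beats 350.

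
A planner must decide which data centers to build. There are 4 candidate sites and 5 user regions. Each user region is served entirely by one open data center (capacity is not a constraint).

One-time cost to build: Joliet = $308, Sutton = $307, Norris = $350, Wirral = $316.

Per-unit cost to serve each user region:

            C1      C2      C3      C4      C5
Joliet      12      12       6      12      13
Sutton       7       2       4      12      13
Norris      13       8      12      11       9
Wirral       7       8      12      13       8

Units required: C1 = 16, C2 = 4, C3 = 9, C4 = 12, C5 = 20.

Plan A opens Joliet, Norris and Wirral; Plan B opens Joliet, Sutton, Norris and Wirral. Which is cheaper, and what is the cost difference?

Plan A is cheaper by 265.

Plan A: {Joliet, Norris, Wirral}: C1→Wirral 7·16=112, C2→Norris 8·4=32, C3→Joliet 6·9=54, C4→Norris 11·12=132, C5→Wirral 8·20=160. Service 490; fixed 974; total 1464.
Plan B: {Joliet, Sutton, Norris, Wirral}: C1→Sutton 7·16=112, C2→Sutton 2·4=8, C3→Sutton 4·9=36, C4→Norris 11·12=132, C5→Wirral 8·20=160. Service 448; fixed 1281; total 1729.
Difference: |1464 − 1729| = 265.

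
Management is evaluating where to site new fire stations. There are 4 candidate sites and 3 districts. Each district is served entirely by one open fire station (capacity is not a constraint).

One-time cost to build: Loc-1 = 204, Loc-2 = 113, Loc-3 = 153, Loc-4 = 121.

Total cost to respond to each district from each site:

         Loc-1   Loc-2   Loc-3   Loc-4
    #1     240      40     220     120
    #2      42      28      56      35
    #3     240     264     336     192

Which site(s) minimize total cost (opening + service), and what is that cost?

For any fixed open set, each district goes to its cheapest open site; total = fixed + service.
{Loc-2}: #1→Loc-2 40, #2→Loc-2 28, #3→Loc-2 264. Service 332; fixed 113; total 445.
{Loc-4}: service 347 + fixed 121 = 468
{Loc-2, Loc-4}: service 260 + fixed 234 = 494
{Loc-1, Loc-2, Loc-3, Loc-4}: service 260 + fixed 591 = 851
No other subset beats 445.

Open Loc-2 only; minimum total cost 445.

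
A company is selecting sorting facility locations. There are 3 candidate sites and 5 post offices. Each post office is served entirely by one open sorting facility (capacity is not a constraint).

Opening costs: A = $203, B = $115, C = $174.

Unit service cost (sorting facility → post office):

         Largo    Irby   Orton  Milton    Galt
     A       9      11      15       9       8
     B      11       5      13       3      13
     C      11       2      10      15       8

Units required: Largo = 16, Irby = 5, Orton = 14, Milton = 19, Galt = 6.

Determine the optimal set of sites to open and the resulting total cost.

For any fixed open set, each post office goes to its cheapest open site; total = fixed + service.
{B}: Largo→B 11·16=176, Irby→B 5·5=25, Orton→B 13·14=182, Milton→B 3·19=57, Galt→B 13·6=78. Service 518; fixed 115; total 633.
{B, C}: service 431 + fixed 289 = 720
{A, B}: Largo→A 9·16=144, Irby→B 5·5=25, Orton→B 13·14=182, Milton→B 3·19=57, Galt→A 8·6=48. Service 456; fixed 318; total 774.
{A, B, C}: service 399 + fixed 492 = 891
(All 7 nonempty subsets were checked; B only is lowest.)

Open B only; minimum total cost 633.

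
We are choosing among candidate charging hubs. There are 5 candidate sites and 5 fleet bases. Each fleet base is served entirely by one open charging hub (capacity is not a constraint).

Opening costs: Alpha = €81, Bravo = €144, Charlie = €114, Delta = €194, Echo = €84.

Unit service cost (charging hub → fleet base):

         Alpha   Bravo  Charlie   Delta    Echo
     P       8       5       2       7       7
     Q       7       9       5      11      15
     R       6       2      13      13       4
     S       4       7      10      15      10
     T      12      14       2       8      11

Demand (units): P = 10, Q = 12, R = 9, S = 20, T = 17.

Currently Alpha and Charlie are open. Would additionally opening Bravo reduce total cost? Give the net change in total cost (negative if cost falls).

No — net change +108 (cost rises by 108).

Current service cost with {Alpha, Charlie}: 248.
Adding Bravo: each fleet base re-picks its cheapest; new service cost 212, saving 36.
Extra fixed cost: 144. Net change = 144 − 36 = 108.
(Totals: 443 → 551.)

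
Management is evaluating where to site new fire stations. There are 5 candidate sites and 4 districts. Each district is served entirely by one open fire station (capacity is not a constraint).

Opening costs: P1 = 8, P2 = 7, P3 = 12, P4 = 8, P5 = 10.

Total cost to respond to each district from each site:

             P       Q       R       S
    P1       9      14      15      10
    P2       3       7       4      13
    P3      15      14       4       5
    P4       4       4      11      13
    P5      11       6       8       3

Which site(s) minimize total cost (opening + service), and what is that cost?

For any fixed open set, each district goes to its cheapest open site; total = fixed + service.
{P2, P5}: P→P2 3, Q→P5 6, R→P2 4, S→P5 3. Service 16; fixed 17; total 33.
{P2}: P→P2 3, Q→P2 7, R→P2 4, S→P2 13. Service 27; fixed 7; total 34.
{P3, P4}: service 17 + fixed 20 = 37
{P1, P2, P3, P4, P5}: P→P2 3, Q→P4 4, R→P2 4, S→P5 3. Service 14; fixed 45; total 59.
No other subset beats 33.

Open P2 and P5; minimum total cost 33.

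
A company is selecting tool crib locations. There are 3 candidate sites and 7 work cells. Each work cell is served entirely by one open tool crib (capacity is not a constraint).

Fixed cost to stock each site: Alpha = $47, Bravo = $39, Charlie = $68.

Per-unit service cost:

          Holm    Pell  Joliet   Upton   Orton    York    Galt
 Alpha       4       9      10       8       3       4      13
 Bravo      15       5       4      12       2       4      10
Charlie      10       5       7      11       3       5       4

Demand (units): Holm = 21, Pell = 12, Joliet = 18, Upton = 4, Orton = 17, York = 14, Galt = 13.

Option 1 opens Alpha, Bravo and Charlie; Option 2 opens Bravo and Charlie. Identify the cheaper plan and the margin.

Option 1 is cheaper by 91.

Option 1: {Alpha, Bravo, Charlie}: Holm→Alpha 4·21=84, Pell→Bravo 5·12=60, Joliet→Bravo 4·18=72, Upton→Alpha 8·4=32, Orton→Bravo 2·17=34, York→Alpha 4·14=56, Galt→Charlie 4·13=52. Service 390; fixed 154; total 544.
Option 2: {Bravo, Charlie}: Holm→Charlie 10·21=210, Pell→Bravo 5·12=60, Joliet→Bravo 4·18=72, Upton→Charlie 11·4=44, Orton→Bravo 2·17=34, York→Bravo 4·14=56, Galt→Charlie 4·13=52. Service 528; fixed 107; total 635.
Difference: |544 − 635| = 91.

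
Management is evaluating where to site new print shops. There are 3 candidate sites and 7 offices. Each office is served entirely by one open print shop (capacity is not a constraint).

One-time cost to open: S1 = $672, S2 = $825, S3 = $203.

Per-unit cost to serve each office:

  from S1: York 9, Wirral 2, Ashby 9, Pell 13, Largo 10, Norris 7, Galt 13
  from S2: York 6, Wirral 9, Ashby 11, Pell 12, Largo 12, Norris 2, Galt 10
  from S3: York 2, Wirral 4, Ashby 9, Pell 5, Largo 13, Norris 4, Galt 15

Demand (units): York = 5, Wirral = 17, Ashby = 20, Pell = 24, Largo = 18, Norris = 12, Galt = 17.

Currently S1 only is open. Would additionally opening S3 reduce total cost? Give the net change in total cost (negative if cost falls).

Current service cost with {S1}: 1056.
Adding S3: each office re-picks its cheapest; new service cost 793, saving 263.
Extra fixed cost: 203. Net change = 203 − 263 = -60.
(Totals: 1728 → 1668.)

Yes — net change −60 (cost falls by 60).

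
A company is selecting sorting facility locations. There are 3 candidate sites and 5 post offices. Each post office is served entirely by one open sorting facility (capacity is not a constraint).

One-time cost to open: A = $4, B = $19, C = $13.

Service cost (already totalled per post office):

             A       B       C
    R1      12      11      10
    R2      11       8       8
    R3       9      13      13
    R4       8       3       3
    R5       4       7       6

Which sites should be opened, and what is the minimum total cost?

Open A only; minimum total cost 48.

For any fixed open set, each post office goes to its cheapest open site; total = fixed + service.
{A}: R1→A 12, R2→A 11, R3→A 9, R4→A 8, R5→A 4. Service 44; fixed 4; total 48.
{A, C}: service 34 + fixed 17 = 51
{C}: service 40 + fixed 13 = 53
{A, B, C}: R1→C 10, R2→B 8, R3→A 9, R4→B 3, R5→A 4. Service 34; fixed 36; total 70.
No other subset beats 48.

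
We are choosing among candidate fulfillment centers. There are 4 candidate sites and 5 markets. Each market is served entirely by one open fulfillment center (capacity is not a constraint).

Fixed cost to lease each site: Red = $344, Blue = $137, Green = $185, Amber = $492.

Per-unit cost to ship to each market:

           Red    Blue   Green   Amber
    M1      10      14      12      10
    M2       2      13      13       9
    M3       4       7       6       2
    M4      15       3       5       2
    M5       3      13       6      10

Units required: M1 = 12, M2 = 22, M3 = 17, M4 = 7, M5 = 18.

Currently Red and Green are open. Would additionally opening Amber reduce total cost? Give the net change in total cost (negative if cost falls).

No — net change +437 (cost rises by 437).

Current service cost with {Red, Green}: 321.
Adding Amber: each market re-picks its cheapest; new service cost 266, saving 55.
Extra fixed cost: 492. Net change = 492 − 55 = 437.
(Totals: 850 → 1287.)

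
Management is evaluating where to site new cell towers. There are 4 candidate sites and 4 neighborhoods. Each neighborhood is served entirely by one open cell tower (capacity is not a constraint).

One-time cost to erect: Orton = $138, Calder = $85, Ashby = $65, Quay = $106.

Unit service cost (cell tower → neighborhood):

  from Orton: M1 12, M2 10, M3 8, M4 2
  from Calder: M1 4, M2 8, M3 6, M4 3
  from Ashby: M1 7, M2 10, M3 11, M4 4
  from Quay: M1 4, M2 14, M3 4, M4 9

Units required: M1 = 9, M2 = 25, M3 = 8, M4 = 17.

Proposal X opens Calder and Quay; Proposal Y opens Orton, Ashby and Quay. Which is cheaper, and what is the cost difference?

Proposal X is cheaper by 151.

Proposal X: {Calder, Quay}: M1→Calder 4·9=36, M2→Calder 8·25=200, M3→Quay 4·8=32, M4→Calder 3·17=51. Service 319; fixed 191; total 510.
Proposal Y: {Orton, Ashby, Quay}: M1→Quay 4·9=36, M2→Orton 10·25=250, M3→Quay 4·8=32, M4→Orton 2·17=34. Service 352; fixed 309; total 661.
Difference: |510 − 661| = 151.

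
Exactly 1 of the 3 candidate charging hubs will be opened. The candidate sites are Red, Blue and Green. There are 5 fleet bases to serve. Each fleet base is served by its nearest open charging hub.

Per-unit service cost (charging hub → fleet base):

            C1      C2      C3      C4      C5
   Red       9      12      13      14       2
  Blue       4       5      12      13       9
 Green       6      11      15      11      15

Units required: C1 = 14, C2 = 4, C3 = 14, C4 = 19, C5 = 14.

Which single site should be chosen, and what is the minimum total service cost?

With exactly 1 open, each fleet base uses its cheapest among the chosen.
{Blue}: C1→Blue 4·14=56, C2→Blue 5·4=20, C3→Blue 12·14=168, C4→Blue 13·19=247, C5→Blue 9·14=126. Service cost 617.
{Red}: service cost 650
{Green}: service cost 757
Among all 3 size-1 choices, {Blue} is lowest.

Choose Blue only; total service cost 617.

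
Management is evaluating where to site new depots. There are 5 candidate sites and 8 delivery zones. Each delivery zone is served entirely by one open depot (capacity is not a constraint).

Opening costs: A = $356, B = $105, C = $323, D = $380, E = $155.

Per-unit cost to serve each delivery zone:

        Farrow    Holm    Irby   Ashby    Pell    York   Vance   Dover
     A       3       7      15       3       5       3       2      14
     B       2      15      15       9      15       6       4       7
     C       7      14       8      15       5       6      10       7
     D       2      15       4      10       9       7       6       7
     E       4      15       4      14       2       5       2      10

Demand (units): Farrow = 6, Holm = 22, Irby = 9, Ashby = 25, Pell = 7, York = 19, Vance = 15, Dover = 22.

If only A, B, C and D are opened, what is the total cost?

Total cost: 1717

Each delivery zone is assigned to its cheapest site among the open ones.
{A, B, C, D}: Farrow→B 2·6=12, Holm→A 7·22=154, Irby→D 4·9=36, Ashby→A 3·25=75, Pell→A 5·7=35, York→A 3·19=57, Vance→A 2·15=30, Dover→B 7·22=154. Service 553; fixed 1164; total 1717.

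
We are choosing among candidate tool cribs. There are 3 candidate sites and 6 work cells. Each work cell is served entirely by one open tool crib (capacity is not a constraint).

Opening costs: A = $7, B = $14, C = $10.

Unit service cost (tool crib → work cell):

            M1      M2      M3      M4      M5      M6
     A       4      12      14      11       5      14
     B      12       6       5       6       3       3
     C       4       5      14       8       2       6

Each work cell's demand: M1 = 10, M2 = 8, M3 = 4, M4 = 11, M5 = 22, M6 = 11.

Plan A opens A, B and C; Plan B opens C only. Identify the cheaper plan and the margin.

Plan A is cheaper by 70.

Plan A: {A, B, C}: M1→A 4·10=40, M2→C 5·8=40, M3→B 5·4=20, M4→B 6·11=66, M5→C 2·22=44, M6→B 3·11=33. Service 243; fixed 31; total 274.
Plan B: {C}: M1→C 4·10=40, M2→C 5·8=40, M3→C 14·4=56, M4→C 8·11=88, M5→C 2·22=44, M6→C 6·11=66. Service 334; fixed 10; total 344.
Difference: |274 − 344| = 70.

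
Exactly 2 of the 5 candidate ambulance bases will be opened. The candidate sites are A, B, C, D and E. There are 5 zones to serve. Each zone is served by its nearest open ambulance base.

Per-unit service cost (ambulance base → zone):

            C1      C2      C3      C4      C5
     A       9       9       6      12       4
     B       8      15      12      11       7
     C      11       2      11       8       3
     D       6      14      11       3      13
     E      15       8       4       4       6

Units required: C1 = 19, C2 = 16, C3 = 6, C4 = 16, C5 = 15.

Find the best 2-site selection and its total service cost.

Choose C and D; total service cost 305.

With exactly 2 open, each zone uses its cheapest among the chosen.
{C, D}: C1→D 6·19=114, C2→C 2·16=32, C3→C 11·6=66, C4→D 3·16=48, C5→C 3·15=45. Service cost 305.
{C, E}: service cost 374
{A, D}: service cost 402
Among all 10 size-2 choices, {C, D} is lowest.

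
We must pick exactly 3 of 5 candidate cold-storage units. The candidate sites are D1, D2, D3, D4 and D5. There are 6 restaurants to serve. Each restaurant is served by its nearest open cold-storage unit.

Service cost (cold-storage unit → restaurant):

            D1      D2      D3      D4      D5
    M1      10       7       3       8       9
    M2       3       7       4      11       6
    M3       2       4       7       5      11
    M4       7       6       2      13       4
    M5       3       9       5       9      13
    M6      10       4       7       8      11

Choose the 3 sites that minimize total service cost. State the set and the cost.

Choose D1, D2 and D3; total service cost 17.

With exactly 3 open, each restaurant uses its cheapest among the chosen.
{D1, D2, D3}: M1→D3 3, M2→D1 3, M3→D1 2, M4→D3 2, M5→D1 3, M6→D2 4. Service cost 17.
{D1, D3, D4}: service cost 20
{D1, D3, D5}: service cost 20
Among all 10 size-3 choices, {D1, D2, D3} is lowest.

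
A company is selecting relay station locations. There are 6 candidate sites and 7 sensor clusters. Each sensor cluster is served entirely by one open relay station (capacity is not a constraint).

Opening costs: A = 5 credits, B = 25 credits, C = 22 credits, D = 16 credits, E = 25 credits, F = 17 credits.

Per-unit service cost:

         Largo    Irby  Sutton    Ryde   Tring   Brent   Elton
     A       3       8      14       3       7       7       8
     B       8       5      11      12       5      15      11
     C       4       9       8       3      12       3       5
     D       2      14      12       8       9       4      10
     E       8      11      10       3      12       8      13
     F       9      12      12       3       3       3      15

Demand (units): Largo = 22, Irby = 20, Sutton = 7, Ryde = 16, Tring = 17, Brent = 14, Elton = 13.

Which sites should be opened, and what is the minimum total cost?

For any fixed open set, each sensor cluster goes to its cheapest open site; total = fixed + service.
{B, C, D, F}: Largo→D 2·22=44, Irby→B 5·20=100, Sutton→C 8·7=56, Ryde→C 3·16=48, Tring→F 3·17=51, Brent→C 3·14=42, Elton→C 5·13=65. Service 406; fixed 80; total 486.
{A, B, C, D, F}: service 406 + fixed 85 = 491
{A, B, C, F}: service 428 + fixed 69 = 497
{A, B, C, D, E, F}: service 406 + fixed 110 = 516
No other subset beats 486.

Open B, C, D and F; minimum total cost 486.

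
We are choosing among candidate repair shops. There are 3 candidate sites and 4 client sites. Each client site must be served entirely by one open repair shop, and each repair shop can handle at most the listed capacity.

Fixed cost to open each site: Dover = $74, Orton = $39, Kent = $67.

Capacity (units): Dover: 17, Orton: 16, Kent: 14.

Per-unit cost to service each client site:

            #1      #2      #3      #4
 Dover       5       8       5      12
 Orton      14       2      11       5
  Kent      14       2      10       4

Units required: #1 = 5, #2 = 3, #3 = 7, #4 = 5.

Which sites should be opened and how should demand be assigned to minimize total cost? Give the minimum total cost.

Open {Dover, Orton}: #1→Dover 5·5=25, #2→Orton 2·3=6, #3→Dover 5·7=35, #4→Orton 5·5=25.
Loads: Dover carries 12/17, Orton carries 8/16. Service 91; fixed 113; total 204.
Next best feasible plan costs 222.

Minimum total cost: 204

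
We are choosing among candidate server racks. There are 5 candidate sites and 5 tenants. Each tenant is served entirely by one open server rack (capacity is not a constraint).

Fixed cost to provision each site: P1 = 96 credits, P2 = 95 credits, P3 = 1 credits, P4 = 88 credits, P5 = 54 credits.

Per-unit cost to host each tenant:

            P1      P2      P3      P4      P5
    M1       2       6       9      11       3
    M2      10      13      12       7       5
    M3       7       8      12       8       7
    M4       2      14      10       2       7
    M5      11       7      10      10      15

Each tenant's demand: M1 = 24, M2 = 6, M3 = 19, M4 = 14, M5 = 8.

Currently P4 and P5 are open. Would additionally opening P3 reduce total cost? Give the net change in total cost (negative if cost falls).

No — net change +1 (cost rises by 1).

Current service cost with {P4, P5}: 343.
Adding P3: each tenant re-picks its cheapest; new service cost 343, saving 0.
Extra fixed cost: 1. Net change = 1 − 0 = 1.
(Totals: 485 → 486.)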